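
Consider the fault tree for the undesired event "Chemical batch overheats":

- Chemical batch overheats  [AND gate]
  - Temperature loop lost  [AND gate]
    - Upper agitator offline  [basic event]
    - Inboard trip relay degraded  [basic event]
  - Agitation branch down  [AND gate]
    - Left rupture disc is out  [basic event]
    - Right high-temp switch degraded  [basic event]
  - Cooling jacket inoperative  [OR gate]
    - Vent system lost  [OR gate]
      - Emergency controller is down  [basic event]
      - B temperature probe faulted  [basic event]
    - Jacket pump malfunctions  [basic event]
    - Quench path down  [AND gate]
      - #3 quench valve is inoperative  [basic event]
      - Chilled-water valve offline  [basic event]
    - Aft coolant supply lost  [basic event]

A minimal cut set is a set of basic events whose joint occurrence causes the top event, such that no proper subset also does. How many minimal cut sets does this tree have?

5

Temperature loop lost [AND]: one cut set from each child combined → 1 × 1 = 1 cut set(s).
Agitation branch down [AND]: one cut set from each child combined → 1 × 1 = 1 cut set(s).
Vent system lost [OR]: union of children's cut sets → 2 cut set(s).
Quench path down [AND]: one cut set from each child combined → 1 × 1 = 1 cut set(s).
Cooling jacket inoperative [OR]: union of children's cut sets → 5 cut set(s).
Chemical batch overheats [AND]: one cut set from each child combined → 1 × 1 × 5 = 5 cut set(s).
Minimal cut sets: {Emergency controller is down, Inboard trip relay degraded, Left rupture disc is out, Right high-temp switch degraded, Upper agitator offline}; {B temperature probe faulted, Inboard trip relay degraded, Left rupture disc is out, Right high-temp switch degraded, Upper agitator offline}; {Inboard trip relay degraded, Jacket pump malfunctions, Left rupture disc is out, Right high-temp switch degraded, Upper agitator offline}; {#3 quench valve is inoperative, Chilled-water valve offline, Inboard trip relay degraded, Left rupture disc is out, Right high-temp switch degraded, Upper agitator offline}; {Aft coolant supply lost, Inboard trip relay degraded, Left rupture disc is out, Right high-temp switch degraded, Upper agitator offline}.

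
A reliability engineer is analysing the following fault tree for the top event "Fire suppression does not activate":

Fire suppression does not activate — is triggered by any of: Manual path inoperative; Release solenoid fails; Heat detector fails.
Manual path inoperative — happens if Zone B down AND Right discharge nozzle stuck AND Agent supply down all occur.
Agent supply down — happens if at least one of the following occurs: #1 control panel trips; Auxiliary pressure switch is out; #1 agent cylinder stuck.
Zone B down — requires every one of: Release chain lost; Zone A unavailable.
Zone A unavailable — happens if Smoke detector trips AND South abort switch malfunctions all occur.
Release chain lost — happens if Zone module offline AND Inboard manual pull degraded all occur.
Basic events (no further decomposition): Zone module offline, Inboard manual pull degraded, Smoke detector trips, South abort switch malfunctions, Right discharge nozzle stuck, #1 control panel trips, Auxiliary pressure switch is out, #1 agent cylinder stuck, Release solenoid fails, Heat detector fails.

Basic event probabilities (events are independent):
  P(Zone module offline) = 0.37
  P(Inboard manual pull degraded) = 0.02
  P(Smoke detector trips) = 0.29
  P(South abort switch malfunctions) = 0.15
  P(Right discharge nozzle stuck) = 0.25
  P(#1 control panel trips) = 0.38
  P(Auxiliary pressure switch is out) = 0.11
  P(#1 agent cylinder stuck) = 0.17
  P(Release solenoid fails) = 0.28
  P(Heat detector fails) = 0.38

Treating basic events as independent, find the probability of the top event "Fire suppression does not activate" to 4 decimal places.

P(Release chain lost) [AND] = 0.37 × 0.02 = 0.007400
P(Zone A unavailable) [AND] = 0.29 × 0.15 = 0.043500
P(Zone B down) [AND] = 0.007400 × 0.043500 = 0.000322
P(Agent supply down) [OR] = 1 − (1−0.38) × (1−0.11) × (1−0.17) = 0.542006
P(Manual path inoperative) [AND] = 0.000322 × 0.25 × 0.542006 = 0.000044
P(Fire suppression does not activate) [OR] = 1 − (1−0.000044) × (1−0.28) × (1−0.38) = 0.553620
Rounded to 4 decimal places: P(Fire suppression does not activate) ≈ 0.5536.

0.5536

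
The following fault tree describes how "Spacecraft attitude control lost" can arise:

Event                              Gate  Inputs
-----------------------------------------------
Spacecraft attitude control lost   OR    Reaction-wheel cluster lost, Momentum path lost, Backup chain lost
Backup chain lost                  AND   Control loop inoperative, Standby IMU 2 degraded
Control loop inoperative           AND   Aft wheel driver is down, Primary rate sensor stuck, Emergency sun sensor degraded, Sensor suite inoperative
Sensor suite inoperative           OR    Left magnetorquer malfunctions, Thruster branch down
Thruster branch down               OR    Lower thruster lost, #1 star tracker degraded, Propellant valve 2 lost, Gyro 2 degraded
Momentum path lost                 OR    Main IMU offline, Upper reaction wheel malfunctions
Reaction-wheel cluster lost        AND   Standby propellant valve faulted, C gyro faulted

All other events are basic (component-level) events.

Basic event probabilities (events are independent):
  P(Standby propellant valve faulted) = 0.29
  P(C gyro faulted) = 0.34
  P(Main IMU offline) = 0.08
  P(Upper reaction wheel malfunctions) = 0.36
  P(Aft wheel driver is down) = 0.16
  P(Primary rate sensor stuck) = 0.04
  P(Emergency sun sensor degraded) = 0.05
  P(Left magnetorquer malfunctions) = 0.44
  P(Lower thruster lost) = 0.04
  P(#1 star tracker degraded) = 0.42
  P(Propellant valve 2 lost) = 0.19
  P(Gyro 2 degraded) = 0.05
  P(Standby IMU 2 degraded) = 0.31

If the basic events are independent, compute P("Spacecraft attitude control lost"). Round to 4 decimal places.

P(Reaction-wheel cluster lost) [AND] = 0.29 × 0.34 = 0.098600
P(Momentum path lost) [OR] = 1 − (1−0.08) × (1−0.36) = 0.411200
P(Thruster branch down) [OR] = 1 − (1−0.04) × (1−0.42) × (1−0.19) × (1−0.05) = 0.571542
P(Sensor suite inoperative) [OR] = 1 − (1−0.44) × (1−0.571542) = 0.760064
P(Control loop inoperative) [AND] = 0.16 × 0.04 × 0.05 × 0.760064 = 0.000243
P(Backup chain lost) [AND] = 0.000243 × 0.31 = 0.000075
P(Spacecraft attitude control lost) [OR] = 1 − (1−0.098600) × (1−0.411200) × (1−0.000075) = 0.469295
Rounded to 4 decimal places: P(Spacecraft attitude control lost) ≈ 0.4693.

0.4693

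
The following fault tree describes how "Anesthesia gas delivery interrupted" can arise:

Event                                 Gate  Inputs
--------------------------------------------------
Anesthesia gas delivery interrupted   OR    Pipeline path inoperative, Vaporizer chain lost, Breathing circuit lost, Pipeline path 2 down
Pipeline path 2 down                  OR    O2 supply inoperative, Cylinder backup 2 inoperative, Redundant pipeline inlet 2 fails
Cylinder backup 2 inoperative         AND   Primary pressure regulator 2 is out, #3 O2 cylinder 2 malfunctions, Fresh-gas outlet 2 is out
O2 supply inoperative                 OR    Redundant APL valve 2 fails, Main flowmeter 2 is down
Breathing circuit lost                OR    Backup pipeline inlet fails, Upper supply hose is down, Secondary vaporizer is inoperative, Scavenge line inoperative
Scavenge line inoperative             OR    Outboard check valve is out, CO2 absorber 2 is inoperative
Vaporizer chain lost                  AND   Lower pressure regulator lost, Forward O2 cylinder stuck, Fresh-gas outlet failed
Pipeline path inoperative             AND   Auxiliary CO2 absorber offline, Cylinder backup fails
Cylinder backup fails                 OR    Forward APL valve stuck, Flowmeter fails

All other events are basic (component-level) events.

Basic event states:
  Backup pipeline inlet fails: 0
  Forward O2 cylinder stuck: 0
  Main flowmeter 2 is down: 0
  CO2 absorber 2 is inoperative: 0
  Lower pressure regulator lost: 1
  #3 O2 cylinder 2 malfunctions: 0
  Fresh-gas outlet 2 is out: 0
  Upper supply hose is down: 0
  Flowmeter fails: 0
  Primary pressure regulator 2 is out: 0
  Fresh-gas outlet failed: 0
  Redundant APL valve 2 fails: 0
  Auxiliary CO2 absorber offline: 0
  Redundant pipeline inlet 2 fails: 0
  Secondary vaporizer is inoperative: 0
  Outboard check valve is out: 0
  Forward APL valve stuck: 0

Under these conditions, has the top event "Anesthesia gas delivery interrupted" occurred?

Cylinder backup fails [OR]: Forward APL valve stuck=not, Flowmeter fails=not → no input occurs → does not occur.
Pipeline path inoperative [AND]: Auxiliary CO2 absorber offline=not, Cylinder backup fails=not → not all inputs occur → does not occur.
Vaporizer chain lost [AND]: Lower pressure regulator lost=occurs, Forward O2 cylinder stuck=not, Fresh-gas outlet failed=not → not all inputs occur → does not occur.
Scavenge line inoperative [OR]: Outboard check valve is out=not, CO2 absorber 2 is inoperative=not → no input occurs → does not occur.
Breathing circuit lost [OR]: Backup pipeline inlet fails=not, Upper supply hose is down=not, Secondary vaporizer is inoperative=not, Scavenge line inoperative=not → no input occurs → does not occur.
O2 supply inoperative [OR]: Redundant APL valve 2 fails=not, Main flowmeter 2 is down=not → no input occurs → does not occur.
Cylinder backup 2 inoperative [AND]: Primary pressure regulator 2 is out=not, #3 O2 cylinder 2 malfunctions=not, Fresh-gas outlet 2 is out=not → not all inputs occur → does not occur.
Pipeline path 2 down [OR]: O2 supply inoperative=not, Cylinder backup 2 inoperative=not, Redundant pipeline inlet 2 fails=not → no input occurs → does not occur.
Anesthesia gas delivery interrupted [OR]: Pipeline path inoperative=not, Vaporizer chain lost=not, Breathing circuit lost=not, Pipeline path 2 down=not → no input occurs → does not occur.

No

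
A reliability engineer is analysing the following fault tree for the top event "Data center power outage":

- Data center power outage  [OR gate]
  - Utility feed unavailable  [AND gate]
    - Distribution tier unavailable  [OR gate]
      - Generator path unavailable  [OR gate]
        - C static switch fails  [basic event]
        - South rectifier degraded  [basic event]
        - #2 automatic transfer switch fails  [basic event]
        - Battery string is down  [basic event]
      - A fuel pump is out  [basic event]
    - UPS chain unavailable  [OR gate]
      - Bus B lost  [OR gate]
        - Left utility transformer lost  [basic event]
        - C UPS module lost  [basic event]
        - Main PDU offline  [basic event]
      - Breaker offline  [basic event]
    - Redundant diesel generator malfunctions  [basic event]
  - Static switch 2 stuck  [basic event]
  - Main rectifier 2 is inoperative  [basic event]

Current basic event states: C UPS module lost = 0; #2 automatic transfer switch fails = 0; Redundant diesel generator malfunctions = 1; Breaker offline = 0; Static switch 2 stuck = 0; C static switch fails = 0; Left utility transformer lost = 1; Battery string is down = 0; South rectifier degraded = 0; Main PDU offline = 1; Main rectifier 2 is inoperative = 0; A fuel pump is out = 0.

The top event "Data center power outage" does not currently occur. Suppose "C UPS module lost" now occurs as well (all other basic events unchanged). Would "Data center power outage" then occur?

No

Counterfactual: set "C UPS module lost" to occurred.
Generator path unavailable [OR]: C static switch fails=not, South rectifier degraded=not, #2 automatic transfer switch fails=not, Battery string is down=not → no input occurs → does not occur.
Distribution tier unavailable [OR]: Generator path unavailable=not, A fuel pump is out=not → no input occurs → does not occur.
Bus B lost [OR]: Left utility transformer lost=occurs, C UPS module lost=occurs, Main PDU offline=occurs → at least one input occurs → occurs.
UPS chain unavailable [OR]: Bus B lost=occurs, Breaker offline=not → at least one input occurs → occurs.
Utility feed unavailable [AND]: Distribution tier unavailable=not, UPS chain unavailable=occurs, Redundant diesel generator malfunctions=occurs → not all inputs occur → does not occur.
Data center power outage [OR]: Utility feed unavailable=not, Static switch 2 stuck=not, Main rectifier 2 is inoperative=not → no input occurs → does not occur.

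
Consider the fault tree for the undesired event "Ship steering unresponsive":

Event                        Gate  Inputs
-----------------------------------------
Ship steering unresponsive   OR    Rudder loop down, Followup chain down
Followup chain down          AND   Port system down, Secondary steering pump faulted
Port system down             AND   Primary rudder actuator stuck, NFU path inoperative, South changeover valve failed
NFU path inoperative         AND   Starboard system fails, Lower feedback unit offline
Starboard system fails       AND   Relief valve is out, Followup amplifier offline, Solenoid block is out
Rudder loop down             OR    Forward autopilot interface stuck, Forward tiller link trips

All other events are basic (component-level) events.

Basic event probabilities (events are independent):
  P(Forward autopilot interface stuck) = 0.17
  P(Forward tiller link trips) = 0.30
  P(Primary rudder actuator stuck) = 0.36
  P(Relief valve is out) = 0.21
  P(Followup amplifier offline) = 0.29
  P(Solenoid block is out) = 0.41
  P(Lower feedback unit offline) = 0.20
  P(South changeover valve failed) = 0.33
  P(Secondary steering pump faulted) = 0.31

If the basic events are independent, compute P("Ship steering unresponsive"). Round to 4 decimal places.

0.4191

P(Rudder loop down) [OR] = 1 − (1−0.17) × (1−0.30) = 0.419000
P(Starboard system fails) [AND] = 0.21 × 0.29 × 0.41 = 0.024969
P(NFU path inoperative) [AND] = 0.024969 × 0.20 = 0.004994
P(Port system down) [AND] = 0.36 × 0.004994 × 0.33 = 0.000593
P(Followup chain down) [AND] = 0.000593 × 0.31 = 0.000184
P(Ship steering unresponsive) [OR] = 1 − (1−0.419000) × (1−0.000184) = 0.419107
Rounded to 4 decimal places: P(Ship steering unresponsive) ≈ 0.4191.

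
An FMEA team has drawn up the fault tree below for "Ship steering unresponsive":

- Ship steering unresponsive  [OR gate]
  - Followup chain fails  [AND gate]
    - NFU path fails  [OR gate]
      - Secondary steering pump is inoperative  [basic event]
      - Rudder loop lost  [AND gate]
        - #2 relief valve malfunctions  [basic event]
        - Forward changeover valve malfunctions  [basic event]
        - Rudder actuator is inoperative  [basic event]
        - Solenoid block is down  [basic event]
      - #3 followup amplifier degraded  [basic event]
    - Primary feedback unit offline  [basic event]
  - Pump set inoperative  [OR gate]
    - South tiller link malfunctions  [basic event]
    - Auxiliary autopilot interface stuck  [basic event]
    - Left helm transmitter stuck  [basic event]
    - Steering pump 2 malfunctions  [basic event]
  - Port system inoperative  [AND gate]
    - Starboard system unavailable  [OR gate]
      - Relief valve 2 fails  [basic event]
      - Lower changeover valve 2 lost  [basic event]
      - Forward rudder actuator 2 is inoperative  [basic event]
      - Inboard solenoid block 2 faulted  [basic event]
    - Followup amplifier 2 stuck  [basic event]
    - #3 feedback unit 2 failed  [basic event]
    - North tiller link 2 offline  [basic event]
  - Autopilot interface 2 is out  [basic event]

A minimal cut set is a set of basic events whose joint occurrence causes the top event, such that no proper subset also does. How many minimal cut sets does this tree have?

12

Rudder loop lost [AND]: one cut set from each child combined → 1 × 1 × 1 × 1 = 1 cut set(s).
NFU path fails [OR]: union of children's cut sets → 3 cut set(s).
Followup chain fails [AND]: one cut set from each child combined → 3 × 1 = 3 cut set(s).
Pump set inoperative [OR]: union of children's cut sets → 4 cut set(s).
Starboard system unavailable [OR]: union of children's cut sets → 4 cut set(s).
Port system inoperative [AND]: one cut set from each child combined → 4 × 1 × 1 × 1 = 4 cut set(s).
Ship steering unresponsive [OR]: union of children's cut sets → 12 cut set(s).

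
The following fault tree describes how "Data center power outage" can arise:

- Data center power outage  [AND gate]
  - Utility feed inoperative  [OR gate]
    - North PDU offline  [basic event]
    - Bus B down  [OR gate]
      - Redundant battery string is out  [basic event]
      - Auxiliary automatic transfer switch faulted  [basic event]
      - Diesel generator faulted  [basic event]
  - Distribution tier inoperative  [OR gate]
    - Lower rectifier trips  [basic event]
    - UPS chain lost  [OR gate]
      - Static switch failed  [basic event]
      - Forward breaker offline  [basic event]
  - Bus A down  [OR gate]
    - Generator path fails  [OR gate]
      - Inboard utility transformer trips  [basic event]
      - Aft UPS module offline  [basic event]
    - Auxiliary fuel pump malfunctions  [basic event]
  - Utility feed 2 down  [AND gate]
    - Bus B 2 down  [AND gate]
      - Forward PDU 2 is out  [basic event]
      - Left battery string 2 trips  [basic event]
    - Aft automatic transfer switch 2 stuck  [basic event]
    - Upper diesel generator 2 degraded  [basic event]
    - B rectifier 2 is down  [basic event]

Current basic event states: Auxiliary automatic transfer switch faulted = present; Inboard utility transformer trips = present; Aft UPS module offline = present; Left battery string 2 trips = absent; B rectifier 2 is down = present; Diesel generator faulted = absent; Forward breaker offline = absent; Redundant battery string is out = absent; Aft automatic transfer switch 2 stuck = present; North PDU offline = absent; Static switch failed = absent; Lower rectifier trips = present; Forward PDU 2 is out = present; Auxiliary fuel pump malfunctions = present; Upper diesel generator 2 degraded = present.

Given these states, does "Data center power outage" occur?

Bus B down [OR]: Redundant battery string is out=not, Auxiliary automatic transfer switch faulted=occurs, Diesel generator faulted=not → at least one input occurs → occurs.
Utility feed inoperative [OR]: North PDU offline=not, Bus B down=occurs → at least one input occurs → occurs.
UPS chain lost [OR]: Static switch failed=not, Forward breaker offline=not → no input occurs → does not occur.
Distribution tier inoperative [OR]: Lower rectifier trips=occurs, UPS chain lost=not → at least one input occurs → occurs.
Generator path fails [OR]: Inboard utility transformer trips=occurs, Aft UPS module offline=occurs → at least one input occurs → occurs.
Bus A down [OR]: Generator path fails=occurs, Auxiliary fuel pump malfunctions=occurs → at least one input occurs → occurs.
Bus B 2 down [AND]: Forward PDU 2 is out=occurs, Left battery string 2 trips=not → not all inputs occur → does not occur.
Utility feed 2 down [AND]: Bus B 2 down=not, Aft automatic transfer switch 2 stuck=occurs, Upper diesel generator 2 degraded=occurs, B rectifier 2 is down=occurs → not all inputs occur → does not occur.
Data center power outage [AND]: Utility feed inoperative=occurs, Distribution tier inoperative=occurs, Bus A down=occurs, Utility feed 2 down=not → not all inputs occur → does not occur.

No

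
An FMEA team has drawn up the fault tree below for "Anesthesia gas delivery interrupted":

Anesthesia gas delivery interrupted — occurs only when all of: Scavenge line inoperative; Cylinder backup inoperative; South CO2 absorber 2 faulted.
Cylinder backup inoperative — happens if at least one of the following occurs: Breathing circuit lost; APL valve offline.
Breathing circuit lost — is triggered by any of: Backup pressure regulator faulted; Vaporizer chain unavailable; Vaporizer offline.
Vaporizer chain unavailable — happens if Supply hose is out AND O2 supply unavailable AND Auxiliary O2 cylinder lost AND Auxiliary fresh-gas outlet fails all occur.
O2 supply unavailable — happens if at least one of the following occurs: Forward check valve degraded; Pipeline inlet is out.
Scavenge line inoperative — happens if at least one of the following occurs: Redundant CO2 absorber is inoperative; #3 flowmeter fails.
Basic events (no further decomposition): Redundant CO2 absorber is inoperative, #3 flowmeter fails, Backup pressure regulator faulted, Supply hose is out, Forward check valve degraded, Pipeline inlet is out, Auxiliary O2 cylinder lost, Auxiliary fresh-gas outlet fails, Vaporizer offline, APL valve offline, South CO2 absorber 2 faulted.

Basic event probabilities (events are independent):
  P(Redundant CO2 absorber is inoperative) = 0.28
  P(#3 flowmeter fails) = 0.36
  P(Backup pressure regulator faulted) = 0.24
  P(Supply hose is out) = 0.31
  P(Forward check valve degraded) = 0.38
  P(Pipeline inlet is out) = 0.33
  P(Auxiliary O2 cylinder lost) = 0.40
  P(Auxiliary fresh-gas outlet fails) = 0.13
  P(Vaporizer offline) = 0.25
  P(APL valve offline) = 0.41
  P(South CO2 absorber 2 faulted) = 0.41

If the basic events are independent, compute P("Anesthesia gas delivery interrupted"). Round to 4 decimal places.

0.1474

P(Scavenge line inoperative) [OR] = 1 − (1−0.28) × (1−0.36) = 0.539200
P(O2 supply unavailable) [OR] = 1 − (1−0.38) × (1−0.33) = 0.584600
P(Vaporizer chain unavailable) [AND] = 0.31 × 0.584600 × 0.40 × 0.13 = 0.009424
P(Breathing circuit lost) [OR] = 1 − (1−0.24) × (1−0.009424) × (1−0.25) = 0.435372
P(Cylinder backup inoperative) [OR] = 1 − (1−0.435372) × (1−0.41) = 0.666869
P(Anesthesia gas delivery interrupted) [AND] = 0.539200 × 0.666869 × 0.41 = 0.147426
Rounded to 4 decimal places: P(Anesthesia gas delivery interrupted) ≈ 0.1474.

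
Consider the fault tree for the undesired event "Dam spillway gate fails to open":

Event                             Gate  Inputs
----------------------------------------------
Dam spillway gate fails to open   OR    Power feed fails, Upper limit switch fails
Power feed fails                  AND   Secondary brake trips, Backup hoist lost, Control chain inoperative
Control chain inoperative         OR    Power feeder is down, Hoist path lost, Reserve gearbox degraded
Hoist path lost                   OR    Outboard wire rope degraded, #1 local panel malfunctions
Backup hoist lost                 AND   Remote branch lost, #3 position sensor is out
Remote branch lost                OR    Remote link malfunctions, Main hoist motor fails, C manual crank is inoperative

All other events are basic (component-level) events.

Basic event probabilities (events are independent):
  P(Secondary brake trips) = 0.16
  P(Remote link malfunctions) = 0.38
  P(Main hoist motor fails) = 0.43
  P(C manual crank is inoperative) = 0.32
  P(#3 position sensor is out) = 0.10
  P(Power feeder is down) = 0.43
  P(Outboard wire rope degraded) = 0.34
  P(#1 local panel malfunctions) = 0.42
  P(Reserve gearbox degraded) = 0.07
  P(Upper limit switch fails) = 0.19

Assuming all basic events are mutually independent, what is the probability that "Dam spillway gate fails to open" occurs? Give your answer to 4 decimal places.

0.1978

P(Remote branch lost) [OR] = 1 − (1−0.38) × (1−0.43) × (1−0.32) = 0.759688
P(Backup hoist lost) [AND] = 0.759688 × 0.10 = 0.075969
P(Hoist path lost) [OR] = 1 − (1−0.34) × (1−0.42) = 0.617200
P(Control chain inoperative) [OR] = 1 − (1−0.43) × (1−0.617200) × (1−0.07) = 0.797078
P(Power feed fails) [AND] = 0.16 × 0.075969 × 0.797078 = 0.009689
P(Dam spillway gate fails to open) [OR] = 1 − (1−0.009689) × (1−0.19) = 0.197848
Rounded to 4 decimal places: P(Dam spillway gate fails to open) ≈ 0.1978.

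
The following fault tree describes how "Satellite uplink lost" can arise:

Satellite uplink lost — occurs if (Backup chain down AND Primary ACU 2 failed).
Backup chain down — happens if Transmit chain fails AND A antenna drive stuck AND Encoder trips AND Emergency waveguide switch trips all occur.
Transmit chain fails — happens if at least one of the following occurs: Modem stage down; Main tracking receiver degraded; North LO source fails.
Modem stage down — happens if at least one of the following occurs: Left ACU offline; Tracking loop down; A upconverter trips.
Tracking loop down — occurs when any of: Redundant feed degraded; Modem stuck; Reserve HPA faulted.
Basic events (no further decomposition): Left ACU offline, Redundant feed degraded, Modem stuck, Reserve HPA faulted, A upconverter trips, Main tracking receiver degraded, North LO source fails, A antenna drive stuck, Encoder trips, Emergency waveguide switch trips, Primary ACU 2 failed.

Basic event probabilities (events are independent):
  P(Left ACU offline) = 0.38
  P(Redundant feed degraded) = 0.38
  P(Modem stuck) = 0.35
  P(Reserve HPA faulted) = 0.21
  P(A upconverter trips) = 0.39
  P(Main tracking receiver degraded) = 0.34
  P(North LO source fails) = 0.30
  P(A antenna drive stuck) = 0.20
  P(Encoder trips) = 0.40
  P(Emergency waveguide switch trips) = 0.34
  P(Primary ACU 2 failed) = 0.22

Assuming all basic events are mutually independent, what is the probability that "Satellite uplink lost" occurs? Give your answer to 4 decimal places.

0.0057

P(Tracking loop down) [OR] = 1 − (1−0.38) × (1−0.35) × (1−0.21) = 0.681630
P(Modem stage down) [OR] = 1 − (1−0.38) × (1−0.681630) × (1−0.39) = 0.879592
P(Transmit chain fails) [OR] = 1 − (1−0.879592) × (1−0.34) × (1−0.30) = 0.944372
P(Backup chain down) [AND] = 0.944372 × 0.20 × 0.40 × 0.34 = 0.025687
P(Satellite uplink lost) [AND] = 0.025687 × 0.22 = 0.005651
Rounded to 4 decimal places: P(Satellite uplink lost) ≈ 0.0057.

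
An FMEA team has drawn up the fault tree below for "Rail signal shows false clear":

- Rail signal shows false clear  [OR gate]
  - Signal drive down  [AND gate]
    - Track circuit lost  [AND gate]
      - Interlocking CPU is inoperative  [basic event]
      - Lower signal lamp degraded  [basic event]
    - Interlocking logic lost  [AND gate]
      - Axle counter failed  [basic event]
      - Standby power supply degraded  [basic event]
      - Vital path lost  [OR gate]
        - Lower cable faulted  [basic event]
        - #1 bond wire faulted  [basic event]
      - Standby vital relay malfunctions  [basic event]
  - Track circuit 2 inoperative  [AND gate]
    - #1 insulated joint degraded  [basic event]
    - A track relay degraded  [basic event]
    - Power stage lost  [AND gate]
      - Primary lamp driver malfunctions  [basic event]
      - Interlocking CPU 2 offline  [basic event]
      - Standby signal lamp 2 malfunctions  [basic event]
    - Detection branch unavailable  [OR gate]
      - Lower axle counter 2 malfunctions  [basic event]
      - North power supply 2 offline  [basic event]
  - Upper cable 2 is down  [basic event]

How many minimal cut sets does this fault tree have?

Track circuit lost [AND]: one cut set from each child combined → 1 × 1 = 1 cut set(s).
Vital path lost [OR]: union of children's cut sets → 2 cut set(s).
Interlocking logic lost [AND]: one cut set from each child combined → 1 × 1 × 2 × 1 = 2 cut set(s).
Signal drive down [AND]: one cut set from each child combined → 1 × 2 = 2 cut set(s).
Power stage lost [AND]: one cut set from each child combined → 1 × 1 × 1 = 1 cut set(s).
Detection branch unavailable [OR]: union of children's cut sets → 2 cut set(s).
Track circuit 2 inoperative [AND]: one cut set from each child combined → 1 × 1 × 1 × 2 = 2 cut set(s).
Rail signal shows false clear [OR]: union of children's cut sets → 5 cut set(s).
Minimal cut sets: {Axle counter failed, Interlocking CPU is inoperative, Lower cable faulted, Lower signal lamp degraded, Standby power supply degraded, Standby vital relay malfunctions}; {#1 bond wire faulted, Axle counter failed, Interlocking CPU is inoperative, Lower signal lamp degraded, Standby power supply degraded, Standby vital relay malfunctions}; {#1 insulated joint degraded, A track relay degraded, Interlocking CPU 2 offline, Lower axle counter 2 malfunctions, Primary lamp driver malfunctions, Standby signal lamp 2 malfunctions}; {#1 insulated joint degraded, A track relay degraded, Interlocking CPU 2 offline, North power supply 2 offline, Primary lamp driver malfunctions, Standby signal lamp 2 malfunctions}; {Upper cable 2 is down}.

5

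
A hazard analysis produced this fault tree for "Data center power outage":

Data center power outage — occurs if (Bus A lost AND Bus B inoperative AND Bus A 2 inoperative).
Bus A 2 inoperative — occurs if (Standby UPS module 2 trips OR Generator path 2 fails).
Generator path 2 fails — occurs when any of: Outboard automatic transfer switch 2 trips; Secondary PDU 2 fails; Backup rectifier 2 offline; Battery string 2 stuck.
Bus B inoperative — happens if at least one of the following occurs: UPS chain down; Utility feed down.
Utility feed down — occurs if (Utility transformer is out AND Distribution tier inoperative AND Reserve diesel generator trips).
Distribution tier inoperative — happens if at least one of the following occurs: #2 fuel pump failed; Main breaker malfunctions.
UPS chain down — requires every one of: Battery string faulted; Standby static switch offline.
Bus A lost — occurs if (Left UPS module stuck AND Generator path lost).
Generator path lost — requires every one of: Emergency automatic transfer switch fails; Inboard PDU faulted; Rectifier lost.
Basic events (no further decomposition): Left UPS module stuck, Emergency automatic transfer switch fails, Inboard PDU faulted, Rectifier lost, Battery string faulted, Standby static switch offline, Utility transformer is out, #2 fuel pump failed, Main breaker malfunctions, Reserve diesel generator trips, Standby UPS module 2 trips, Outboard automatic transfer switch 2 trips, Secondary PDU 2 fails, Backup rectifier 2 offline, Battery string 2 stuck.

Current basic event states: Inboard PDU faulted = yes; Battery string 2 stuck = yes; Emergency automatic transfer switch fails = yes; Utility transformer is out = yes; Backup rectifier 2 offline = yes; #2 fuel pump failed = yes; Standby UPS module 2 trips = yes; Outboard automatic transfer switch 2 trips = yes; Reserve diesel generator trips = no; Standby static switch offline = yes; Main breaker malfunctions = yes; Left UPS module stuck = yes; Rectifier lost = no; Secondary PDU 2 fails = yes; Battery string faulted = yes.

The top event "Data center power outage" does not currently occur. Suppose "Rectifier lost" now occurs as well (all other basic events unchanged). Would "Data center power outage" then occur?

Yes

Counterfactual: set "Rectifier lost" to occurred.
Generator path lost [AND]: Emergency automatic transfer switch fails=occurs, Inboard PDU faulted=occurs, Rectifier lost=occurs → all inputs occur → occurs.
Bus A lost [AND]: Left UPS module stuck=occurs, Generator path lost=occurs → all inputs occur → occurs.
UPS chain down [AND]: Battery string faulted=occurs, Standby static switch offline=occurs → all inputs occur → occurs.
Distribution tier inoperative [OR]: #2 fuel pump failed=occurs, Main breaker malfunctions=occurs → at least one input occurs → occurs.
Utility feed down [AND]: Utility transformer is out=occurs, Distribution tier inoperative=occurs, Reserve diesel generator trips=not → not all inputs occur → does not occur.
Bus B inoperative [OR]: UPS chain down=occurs, Utility feed down=not → at least one input occurs → occurs.
Generator path 2 fails [OR]: Outboard automatic transfer switch 2 trips=occurs, Secondary PDU 2 fails=occurs, Backup rectifier 2 offline=occurs, Battery string 2 stuck=occurs → at least one input occurs → occurs.
Bus A 2 inoperative [OR]: Standby UPS module 2 trips=occurs, Generator path 2 fails=occurs → at least one input occurs → occurs.
Data center power outage [AND]: Bus A lost=occurs, Bus B inoperative=occurs, Bus A 2 inoperative=occurs → all inputs occur → occurs.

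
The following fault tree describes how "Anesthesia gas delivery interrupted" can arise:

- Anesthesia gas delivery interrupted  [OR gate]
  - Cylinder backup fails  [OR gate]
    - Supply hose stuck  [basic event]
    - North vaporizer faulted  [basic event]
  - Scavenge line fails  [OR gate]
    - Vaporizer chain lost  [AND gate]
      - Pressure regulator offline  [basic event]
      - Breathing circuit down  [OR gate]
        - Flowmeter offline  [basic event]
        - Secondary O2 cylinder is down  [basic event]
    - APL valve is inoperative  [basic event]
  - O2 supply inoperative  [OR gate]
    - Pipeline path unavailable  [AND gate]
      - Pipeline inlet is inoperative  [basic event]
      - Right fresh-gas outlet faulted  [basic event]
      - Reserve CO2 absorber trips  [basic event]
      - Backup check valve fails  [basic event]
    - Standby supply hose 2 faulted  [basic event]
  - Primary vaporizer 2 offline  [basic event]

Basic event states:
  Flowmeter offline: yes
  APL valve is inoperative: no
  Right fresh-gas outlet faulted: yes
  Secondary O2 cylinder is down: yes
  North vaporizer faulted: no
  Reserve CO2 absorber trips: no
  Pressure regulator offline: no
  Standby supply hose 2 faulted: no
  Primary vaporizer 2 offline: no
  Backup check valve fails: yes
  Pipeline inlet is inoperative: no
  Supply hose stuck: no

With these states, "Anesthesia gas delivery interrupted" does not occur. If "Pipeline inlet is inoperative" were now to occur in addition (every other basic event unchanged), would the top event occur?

No

Counterfactual: set "Pipeline inlet is inoperative" to occurred.
Cylinder backup fails [OR]: Supply hose stuck=not, North vaporizer faulted=not → no input occurs → does not occur.
Breathing circuit down [OR]: Flowmeter offline=occurs, Secondary O2 cylinder is down=occurs → at least one input occurs → occurs.
Vaporizer chain lost [AND]: Pressure regulator offline=not, Breathing circuit down=occurs → not all inputs occur → does not occur.
Scavenge line fails [OR]: Vaporizer chain lost=not, APL valve is inoperative=not → no input occurs → does not occur.
Pipeline path unavailable [AND]: Pipeline inlet is inoperative=occurs, Right fresh-gas outlet faulted=occurs, Reserve CO2 absorber trips=not, Backup check valve fails=occurs → not all inputs occur → does not occur.
O2 supply inoperative [OR]: Pipeline path unavailable=not, Standby supply hose 2 faulted=not → no input occurs → does not occur.
Anesthesia gas delivery interrupted [OR]: Cylinder backup fails=not, Scavenge line fails=not, O2 supply inoperative=not, Primary vaporizer 2 offline=not → no input occurs → does not occur.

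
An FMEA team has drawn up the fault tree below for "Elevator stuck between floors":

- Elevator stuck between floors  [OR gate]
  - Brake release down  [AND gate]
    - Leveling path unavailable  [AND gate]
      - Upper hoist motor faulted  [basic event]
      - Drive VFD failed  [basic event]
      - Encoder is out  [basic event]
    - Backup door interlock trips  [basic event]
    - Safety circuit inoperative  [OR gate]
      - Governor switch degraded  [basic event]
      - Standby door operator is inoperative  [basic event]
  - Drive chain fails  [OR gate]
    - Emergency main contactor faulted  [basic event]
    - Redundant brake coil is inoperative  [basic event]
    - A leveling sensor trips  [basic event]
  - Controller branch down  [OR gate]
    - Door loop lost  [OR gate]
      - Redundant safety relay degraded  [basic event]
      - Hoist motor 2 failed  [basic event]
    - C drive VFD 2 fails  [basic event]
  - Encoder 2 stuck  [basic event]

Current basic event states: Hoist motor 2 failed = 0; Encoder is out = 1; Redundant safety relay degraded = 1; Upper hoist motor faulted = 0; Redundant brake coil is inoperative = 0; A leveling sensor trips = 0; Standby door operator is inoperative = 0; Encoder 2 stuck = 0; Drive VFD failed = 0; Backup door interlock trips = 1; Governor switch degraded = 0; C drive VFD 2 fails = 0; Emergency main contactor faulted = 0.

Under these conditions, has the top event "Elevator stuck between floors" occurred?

Yes

Leveling path unavailable [AND]: Upper hoist motor faulted=not, Drive VFD failed=not, Encoder is out=occurs → not all inputs occur → does not occur.
Safety circuit inoperative [OR]: Governor switch degraded=not, Standby door operator is inoperative=not → no input occurs → does not occur.
Brake release down [AND]: Leveling path unavailable=not, Backup door interlock trips=occurs, Safety circuit inoperative=not → not all inputs occur → does not occur.
Drive chain fails [OR]: Emergency main contactor faulted=not, Redundant brake coil is inoperative=not, A leveling sensor trips=not → no input occurs → does not occur.
Door loop lost [OR]: Redundant safety relay degraded=occurs, Hoist motor 2 failed=not → at least one input occurs → occurs.
Controller branch down [OR]: Door loop lost=occurs, C drive VFD 2 fails=not → at least one input occurs → occurs.
Elevator stuck between floors [OR]: Brake release down=not, Drive chain fails=not, Controller branch down=occurs, Encoder 2 stuck=not → at least one input occurs → occurs.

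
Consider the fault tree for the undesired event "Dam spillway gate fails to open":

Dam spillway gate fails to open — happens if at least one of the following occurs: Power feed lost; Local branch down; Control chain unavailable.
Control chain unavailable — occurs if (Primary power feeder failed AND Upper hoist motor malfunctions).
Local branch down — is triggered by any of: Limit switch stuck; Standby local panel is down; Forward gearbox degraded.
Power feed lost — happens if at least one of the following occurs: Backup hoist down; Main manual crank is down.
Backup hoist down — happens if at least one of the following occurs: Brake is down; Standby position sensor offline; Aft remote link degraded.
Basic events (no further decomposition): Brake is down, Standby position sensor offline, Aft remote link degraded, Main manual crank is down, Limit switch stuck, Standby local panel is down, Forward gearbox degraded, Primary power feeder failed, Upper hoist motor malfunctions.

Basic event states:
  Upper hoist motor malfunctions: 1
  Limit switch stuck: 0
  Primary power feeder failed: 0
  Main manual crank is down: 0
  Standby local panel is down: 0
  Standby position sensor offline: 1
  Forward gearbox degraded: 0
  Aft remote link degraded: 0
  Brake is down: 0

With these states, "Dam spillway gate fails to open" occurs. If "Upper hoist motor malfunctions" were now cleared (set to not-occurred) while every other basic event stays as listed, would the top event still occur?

Counterfactual: set "Upper hoist motor malfunctions" to not occurred.
Backup hoist down [OR]: Brake is down=not, Standby position sensor offline=occurs, Aft remote link degraded=not → at least one input occurs → occurs.
Power feed lost [OR]: Backup hoist down=occurs, Main manual crank is down=not → at least one input occurs → occurs.
Local branch down [OR]: Limit switch stuck=not, Standby local panel is down=not, Forward gearbox degraded=not → no input occurs → does not occur.
Control chain unavailable [AND]: Primary power feeder failed=not, Upper hoist motor malfunctions=not → not all inputs occur → does not occur.
Dam spillway gate fails to open [OR]: Power feed lost=occurs, Local branch down=not, Control chain unavailable=not → at least one input occurs → occurs.

Yes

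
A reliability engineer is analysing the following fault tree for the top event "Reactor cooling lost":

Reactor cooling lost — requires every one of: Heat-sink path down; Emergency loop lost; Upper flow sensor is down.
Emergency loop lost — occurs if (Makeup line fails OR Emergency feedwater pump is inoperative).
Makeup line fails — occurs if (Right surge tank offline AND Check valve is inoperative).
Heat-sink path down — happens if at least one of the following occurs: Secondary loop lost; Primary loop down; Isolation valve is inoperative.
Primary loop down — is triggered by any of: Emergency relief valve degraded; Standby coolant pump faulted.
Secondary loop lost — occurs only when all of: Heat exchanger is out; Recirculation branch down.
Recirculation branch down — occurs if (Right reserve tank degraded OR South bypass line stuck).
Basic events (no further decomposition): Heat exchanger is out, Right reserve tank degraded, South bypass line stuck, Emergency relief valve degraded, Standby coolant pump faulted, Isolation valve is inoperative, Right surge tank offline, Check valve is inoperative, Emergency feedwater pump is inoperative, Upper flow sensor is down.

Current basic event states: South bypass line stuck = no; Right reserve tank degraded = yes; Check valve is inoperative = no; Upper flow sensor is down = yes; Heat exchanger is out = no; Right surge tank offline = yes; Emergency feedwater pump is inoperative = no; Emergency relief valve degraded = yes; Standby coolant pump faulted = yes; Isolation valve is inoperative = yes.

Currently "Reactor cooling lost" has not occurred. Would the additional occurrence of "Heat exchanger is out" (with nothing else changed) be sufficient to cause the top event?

No

Counterfactual: set "Heat exchanger is out" to occurred.
Recirculation branch down [OR]: Right reserve tank degraded=occurs, South bypass line stuck=not → at least one input occurs → occurs.
Secondary loop lost [AND]: Heat exchanger is out=occurs, Recirculation branch down=occurs → all inputs occur → occurs.
Primary loop down [OR]: Emergency relief valve degraded=occurs, Standby coolant pump faulted=occurs → at least one input occurs → occurs.
Heat-sink path down [OR]: Secondary loop lost=occurs, Primary loop down=occurs, Isolation valve is inoperative=occurs → at least one input occurs → occurs.
Makeup line fails [AND]: Right surge tank offline=occurs, Check valve is inoperative=not → not all inputs occur → does not occur.
Emergency loop lost [OR]: Makeup line fails=not, Emergency feedwater pump is inoperative=not → no input occurs → does not occur.
Reactor cooling lost [AND]: Heat-sink path down=occurs, Emergency loop lost=not, Upper flow sensor is down=occurs → not all inputs occur → does not occur.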